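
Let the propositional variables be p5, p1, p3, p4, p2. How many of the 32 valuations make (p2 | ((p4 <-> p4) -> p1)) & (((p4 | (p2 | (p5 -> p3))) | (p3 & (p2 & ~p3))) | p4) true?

23

Initial set: {((p2 | ((p4 <-> p4) -> p1)) & (((p4 | (p2 | (p5 -> p3))) | (p3 & (p2 & ~p3))) | p4))}.
((p2 | ((p4 <-> p4) -> p1)) & (((p4 | (p2 | (p5 -> p3))) | (p3 & (p2 & ~p3))) | p4)): α-rule — add (p2 | ((p4 <-> p4) -> p1)), (((p4 | (p2 | (p5 -> p3))) | (p3 & (p2 & ~p3))) | p4).
(p2 | ((p4 <-> p4) -> p1)): β-rule — branch into p2  //  ((p4 <-> p4) -> p1).
  branch 1 (add p2):
    (((p4 | (p2 | (p5 -> p3))) | (p3 & (p2 & ~p3))) | p4): β-rule — branch into ((p4 | (p2 | (p5 -> p3))) | (p3 & (p2 & ~p3)))  //  p4.
      branch 1.1 (add ((p4 | (p2 | (p5 -> p3))) | (p3 & (p2 & ~p3)))):
        ((p4 | (p2 | (p5 -> p3))) | (p3 & (p2 & ~p3))): β-rule — branch into (p4 | (p2 | (p5 -> p3)))  //  (p3 & (p2 & ~p3)).
          branch 1.1.1 (add (p4 | (p2 | (p5 -> p3)))):
            (p4 | (p2 | (p5 -> p3))): β-rule — branch into p4  //  (p2 | (p5 -> p3)).
              branch 1.1.1.1 (add p4):
                ○ open, literals {p2=1, p4=1}.
              branch 1.1.1.2 (add (p2 | (p5 -> p3))):
                (p2 | (p5 -> p3)): β-rule — branch into p2  //  (p5 -> p3).
                  branch 1.1.1.2.1 (add p2):
                    ○ open, literals {p2=1}.
                  branch 1.1.1.2.2 (add (p5 -> p3)):
                    (p5 -> p3): β-rule — branch into ~p5  //  p3.
                      branch 1.1.1.2.2.1 (add ~p5):
                        ○ open, literals {p2=1, p5=0}.
                      branch 1.1.1.2.2.2 (add p3):
                        ○ open, literals {p2=1, p3=1}.
          branch 1.1.2 (add (p3 & (p2 & ~p3))):
            (p3 & (p2 & ~p3)): α-rule — add p3, (p2 & ~p3).
            (p2 & ~p3): α-rule — add p2, ~p3.
            × closes — contains both p3 and ~p3.
      branch 1.2 (add p4):
        ○ open, literals {p2=1, p4=1}.
  branch 2 (add ((p4 <-> p4) -> p1)):
    (((p4 | (p2 | (p5 -> p3))) | (p3 & (p2 & ~p3))) | p4): β-rule — branch into ((p4 | (p2 | (p5 -> p3))) | (p3 & (p2 & ~p3)))  //  p4.
      branch 2.1 (add ((p4 | (p2 | (p5 -> p3))) | (p3 & (p2 & ~p3)))):
        ((p4 <-> p4) -> p1): β-rule — branch into ~(p4 <-> p4)  //  p1.
          branch 2.1.1 (add ~(p4 <-> p4)):
            ((p4 | (p2 | (p5 -> p3))) | (p3 & (p2 & ~p3))): β-rule — branch into (p4 | (p2 | (p5 -> p3)))  //  (p3 & (p2 & ~p3)).
              branch 2.1.1.1 (add (p4 | (p2 | (p5 -> p3)))):
                ~(p4 <-> p4): β-rule — branch into p4, ~p4  //  ~p4, p4.
                  branch 2.1.1.1.1 (add p4, ~p4):
                    × closes — contains both p4 and ~p4.
                  branch 2.1.1.1.2 (add ~p4, p4):
                    × closes — contains both p4 and ~p4.
              branch 2.1.1.2 (add (p3 & (p2 & ~p3))):
                (p3 & (p2 & ~p3)): α-rule — add p3, (p2 & ~p3).
                (p2 & ~p3): α-rule — add p2, ~p3.
                × closes — contains both p3 and ~p3.
          branch 2.1.2 (add p1):
            ((p4 | (p2 | (p5 -> p3))) | (p3 & (p2 & ~p3))): β-rule — branch into (p4 | (p2 | (p5 -> p3)))  //  (p3 & (p2 & ~p3)).
              branch 2.1.2.1 (add (p4 | (p2 | (p5 -> p3)))):
                (p4 | (p2 | (p5 -> p3))): β-rule — branch into p4  //  (p2 | (p5 -> p3)).
                  branch 2.1.2.1.1 (add p4):
                    ○ open, literals {p1=1, p4=1}.
                  branch 2.1.2.1.2 (add (p2 | (p5 -> p3))):
                    (p2 | (p5 -> p3)): β-rule — branch into p2  //  (p5 -> p3).
                      branch 2.1.2.1.2.1 (add p2):
                        ○ open, literals {p1=1, p2=1}.
                      branch 2.1.2.1.2.2 (add (p5 -> p3)):
                        (p5 -> p3): β-rule — branch into ~p5  //  p3.
                          branch 2.1.2.1.2.2.1 (add ~p5):
                            ○ open, literals {p1=1, p5=0}.
                          branch 2.1.2.1.2.2.2 (add p3):
                            ○ open, literals {p1=1, p3=1}.
              branch 2.1.2.2 (add (p3 & (p2 & ~p3))):
                (p3 & (p2 & ~p3)): α-rule — add p3, (p2 & ~p3).
                (p2 & ~p3): α-rule — add p2, ~p3.
                × closes — contains both p3 and ~p3.
      branch 2.2 (add p4):
        ((p4 <-> p4) -> p1): β-rule — branch into ~(p4 <-> p4)  //  p1.
          branch 2.2.1 (add ~(p4 <-> p4)):
            ~(p4 <-> p4): β-rule — branch into p4, ~p4  //  ~p4, p4.
              branch 2.2.1.1 (add p4, ~p4):
                × closes — contains both p4 and ~p4.
              branch 2.2.1.2 (add ~p4, p4):
                × closes — contains both p4 and ~p4.
          branch 2.2.2 (add p1):
            ○ open, literals {p1=1, p4=1}.
7 branches closed, 10 open.
Each open branch fixes some atoms; the unmentioned ones are free. Counting distinct full assignments: branch {p2=1, p4=1} (p5, p1, p3) contributes 8 new; branch {p2=1} (p5, p1, p3, p4) contributes 8 new; branch {p2=1, p5=0} (p1, p3, p4) contributes 0 new; branch {p2=1, p3=1} (p5, p1, p4) contributes 0 new; branch {p2=1, p4=1} (p5, p1, p3) contributes 0 new; branch {p1=1, p4=1} (p5, p3, p2) contributes 4 new; branch {p1=1, p2=1} (p5, p3, p4) contributes 0 new; branch {p1=1, p5=0} (p3, p4, p2) contributes 2 new; branch {p1=1, p3=1} (p5, p4, p2) contributes 1 new; branch {p1=1, p4=1} (p5, p3, p2) contributes 0 new. Total: 23.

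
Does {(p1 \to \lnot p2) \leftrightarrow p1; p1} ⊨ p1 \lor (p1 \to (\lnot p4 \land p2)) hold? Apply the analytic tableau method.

Initial set: {((p1 \to \lnot p2) \leftrightarrow p1); p1; \lnot (p1 \lor (p1 \to (\lnot p4 \land p2)))}.
\lnot (p1 \lor (p1 \to (\lnot p4 \land p2))): α-rule — add \lnot p1, \lnot (p1 \to (\lnot p4 \land p2)).
× closes — contains both p1 and \lnot p1.
All 1 branch closes.
Every branch closed, so the premises entail the conclusion.

Yes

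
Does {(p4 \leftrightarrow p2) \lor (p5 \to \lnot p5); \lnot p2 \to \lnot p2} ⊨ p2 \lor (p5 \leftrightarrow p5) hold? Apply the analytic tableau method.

Initial set: {((p4 \leftrightarrow p2) \lor (p5 \to \lnot p5)); (\lnot p2 \to \lnot p2); \lnot (p2 \lor (p5 \leftrightarrow p5))}.
\lnot (p2 \lor (p5 \leftrightarrow p5)): α-rule — add \lnot p2, \lnot (p5 \leftrightarrow p5).
((p4 \leftrightarrow p2) \lor (p5 \to \lnot p5)): β-rule — branch into (p4 \leftrightarrow p2)  //  (p5 \to \lnot p5).
  branch 1 (add (p4 \leftrightarrow p2)):
    (\lnot p2 \to \lnot p2): β-rule — branch into \lnot \lnot p2  //  \lnot p2.
      branch 1.1 (add \lnot \lnot p2):
        × closes — contains both p2 and \lnot p2.
      branch 1.2 (add \lnot p2):
        \lnot (p5 \leftrightarrow p5): β-rule — branch into p5, \lnot p5  //  \lnot p5, p5.
          branch 1.2.1 (add p5, \lnot p5):
            × closes — contains both p5 and \lnot p5.
          branch 1.2.2 (add \lnot p5, p5):
            × closes — contains both p5 and \lnot p5.
  branch 2 (add (p5 \to \lnot p5)):
    (\lnot p2 \to \lnot p2): β-rule — branch into \lnot \lnot p2  //  \lnot p2.
      branch 2.1 (add \lnot \lnot p2):
        × closes — contains both p2 and \lnot p2.
      branch 2.2 (add \lnot p2):
        \lnot (p5 \leftrightarrow p5): β-rule — branch into p5, \lnot p5  //  \lnot p5, p5.
          branch 2.2.1 (add p5, \lnot p5):
            × closes — contains both p5 and \lnot p5.
          branch 2.2.2 (add \lnot p5, p5):
            × closes — contains both p5 and \lnot p5.
All 6 branches close.
Every branch closed, so the premises entail the conclusion.

Yes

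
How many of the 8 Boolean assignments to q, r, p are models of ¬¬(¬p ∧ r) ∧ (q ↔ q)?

Initial set: {T (¬¬(¬p ∧ r) ∧ (q ↔ q))}.
T (¬¬(¬p ∧ r) ∧ (q ↔ q)): α-rule — add T ¬¬(¬p ∧ r), T (q ↔ q).
T ¬¬(¬p ∧ r): drop double negation, giving T (¬p ∧ r).
T (¬p ∧ r): α-rule — add T ¬p, T r.
T (q ↔ q): β-rule — branch into T q, T q  //  F q, F q.
  branch 1 (add T q, T q):
    ○ open, literals {p=false, q=true, r=true}.
  branch 2 (add F q, F q):
    ○ open, literals {p=false, q=false, r=true}.
0 branches closed, 2 open.
Each open branch fixes some atoms; the unmentioned ones are free. Counting distinct full assignments: branch {p=false, q=true, r=true} (none free) contributes 1 new; branch {p=false, q=false, r=true} (none free) contributes 1 new. Total: 2.

2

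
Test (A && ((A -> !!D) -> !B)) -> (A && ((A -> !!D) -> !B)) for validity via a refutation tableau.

Assume the negation and expand:
Initial set: {!((A && ((A -> !!D) -> !B)) -> (A && ((A -> !!D) -> !B)))}.
!((A && ((A -> !!D) -> !B)) -> (A && ((A -> !!D) -> !B))): α-rule — add (A && ((A -> !!D) -> !B)), !(A && ((A -> !!D) -> !B)).
(A && ((A -> !!D) -> !B)): α-rule — add A, ((A -> !!D) -> !B).
!(A && ((A -> !!D) -> !B)): β-rule — branch into !A  //  !((A -> !!D) -> !B).
  branch 1 (add !A):
    × closes — contains both A and !A.
  branch 2 (add !((A -> !!D) -> !B)):
    !((A -> !!D) -> !B): α-rule — add (A -> !!D), !!B.
    ((A -> !!D) -> !B): β-rule — branch into !(A -> !!D)  //  !B.
      branch 2.1 (add !(A -> !!D)):
        !(A -> !!D): α-rule — add A, !!!D.
        !!!D: drop double negation, giving !D.
        (A -> !!D): β-rule — branch into !A  //  !!D.
          branch 2.1.1 (add !A):
            × closes — contains both A and !A.
          branch 2.1.2 (add !!D):
            !!D: drop double negation, giving D.
            × closes — contains both D and !D.
      branch 2.2 (add !B):
        × closes — contains both B and !B.
All 4 branches close.
Every branch closed, so the negation is unsatisfiable and the formula is valid.

Valid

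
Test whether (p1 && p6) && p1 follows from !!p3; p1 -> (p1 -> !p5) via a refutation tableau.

Initial set: {!!p3; (p1 -> (p1 -> !p5)); !((p1 && p6) && p1)}.
!!p3: drop double negation, giving p3.
(p1 -> (p1 -> !p5)): β-rule — branch into !p1  //  (p1 -> !p5).
  branch 1 (add !p1):
    !((p1 && p6) && p1): β-rule — branch into !(p1 && p6)  //  !p1.
      branch 1.1 (add !(p1 && p6)):
        !(p1 && p6): β-rule — branch into !p1  //  !p6.
          branch 1.1.1 (add !p1):
            ○ open, literals {p1=0, p3=1}.
          branch 1.1.2 (add !p6):
            ○ open, literals {p1=0, p3=1, p6=0}.
      branch 1.2 (add !p1):
        ○ open, literals {p1=0, p3=1}.
  branch 2 (add (p1 -> !p5)):
    !((p1 && p6) && p1): β-rule — branch into !(p1 && p6)  //  !p1.
      branch 2.1 (add !(p1 && p6)):
        (p1 -> !p5): β-rule — branch into !p1  //  !p5.
          branch 2.1.1 (add !p1):
            !(p1 && p6): β-rule — branch into !p1  //  !p6.
              branch 2.1.1.1 (add !p1):
                ○ open, literals {p1=0, p3=1}.
              branch 2.1.1.2 (add !p6):
                ○ open, literals {p1=0, p3=1, p6=0}.
          branch 2.1.2 (add !p5):
            !(p1 && p6): β-rule — branch into !p1  //  !p6.
              branch 2.1.2.1 (add !p1):
                ○ open, literals {p1=0, p3=1, p5=0}.
              branch 2.1.2.2 (add !p6):
                ○ open, literals {p3=1, p5=0, p6=0}.
      branch 2.2 (add !p1):
        (p1 -> !p5): β-rule — branch into !p1  //  !p5.
          branch 2.2.1 (add !p1):
            ○ open, literals {p1=0, p3=1}.
          branch 2.2.2 (add !p5):
            ○ open, literals {p1=0, p3=1, p5=0}.
0 branches closed, 9 open.
An open branch gives a countermodel: p1=0, p3=1 (unmentioned atoms arbitrary); the premises hold there but the conclusion fails.

No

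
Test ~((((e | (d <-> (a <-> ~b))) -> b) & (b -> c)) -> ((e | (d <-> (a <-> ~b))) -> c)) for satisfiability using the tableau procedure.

Initial set: {~((((e | (d <-> (a <-> ~b))) -> b) & (b -> c)) -> ((e | (d <-> (a <-> ~b))) -> c))}.
~((((e | (d <-> (a <-> ~b))) -> b) & (b -> c)) -> ((e | (d <-> (a <-> ~b))) -> c)): α-rule — add (((e | (d <-> (a <-> ~b))) -> b) & (b -> c)), ~((e | (d <-> (a <-> ~b))) -> c).
(((e | (d <-> (a <-> ~b))) -> b) & (b -> c)): α-rule — add ((e | (d <-> (a <-> ~b))) -> b), (b -> c).
~((e | (d <-> (a <-> ~b))) -> c): α-rule — add (e | (d <-> (a <-> ~b))), ~c.
((e | (d <-> (a <-> ~b))) -> b): β-rule — branch into ~(e | (d <-> (a <-> ~b)))  //  b.
  branch 1 (add ~(e | (d <-> (a <-> ~b)))):
    ~(e | (d <-> (a <-> ~b))): α-rule — add ~e, ~(d <-> (a <-> ~b)).
    (b -> c): β-rule — branch into ~b  //  c.
      branch 1.1 (add ~b):
        (e | (d <-> (a <-> ~b))): β-rule — branch into e  //  (d <-> (a <-> ~b)).
          branch 1.1.1 (add e):
            × closes — contains both e and ~e.
          branch 1.1.2 (add (d <-> (a <-> ~b))):
            ~(d <-> (a <-> ~b)): β-rule — branch into d, ~(a <-> ~b)  //  ~d, (a <-> ~b).
              branch 1.1.2.1 (add d, ~(a <-> ~b)):
                (d <-> (a <-> ~b)): β-rule — branch into d, (a <-> ~b)  //  ~d, ~(a <-> ~b).
                  branch 1.1.2.1.1 (add d, (a <-> ~b)):
                    ~(a <-> ~b): β-rule — branch into a, ~~b  //  ~a, ~b.
                      branch 1.1.2.1.1.1 (add a, ~~b):
                        × closes — contains both b and ~b.
                      branch 1.1.2.1.1.2 (add ~a, ~b):
                        (a <-> ~b): β-rule — branch into a, ~b  //  ~a, ~~b.
                          branch 1.1.2.1.1.2.1 (add a, ~b):
                            × closes — contains both a and ~a.
                          branch 1.1.2.1.1.2.2 (add ~a, ~~b):
                            × closes — contains both b and ~b.
                  branch 1.1.2.1.2 (add ~d, ~(a <-> ~b)):
                    × closes — contains both d and ~d.
              branch 1.1.2.2 (add ~d, (a <-> ~b)):
                (d <-> (a <-> ~b)): β-rule — branch into d, (a <-> ~b)  //  ~d, ~(a <-> ~b).
                  branch 1.1.2.2.1 (add d, (a <-> ~b)):
                    × closes — contains both d and ~d.
                  branch 1.1.2.2.2 (add ~d, ~(a <-> ~b)):
                    (a <-> ~b): β-rule — branch into a, ~b  //  ~a, ~~b.
                      branch 1.1.2.2.2.1 (add a, ~b):
                        ~(a <-> ~b): β-rule — branch into a, ~~b  //  ~a, ~b.
                          branch 1.1.2.2.2.1.1 (add a, ~~b):
                            × closes — contains both b and ~b.
                          branch 1.1.2.2.2.1.2 (add ~a, ~b):
                            × closes — contains both a and ~a.
                      branch 1.1.2.2.2.2 (add ~a, ~~b):
                        × closes — contains both b and ~b.
      branch 1.2 (add c):
        × closes — contains both c and ~c.
  branch 2 (add b):
    (b -> c): β-rule — branch into ~b  //  c.
      branch 2.1 (add ~b):
        × closes — contains both b and ~b.
      branch 2.2 (add c):
        × closes — contains both c and ~c.
All 12 branches close.
Every branch closed; the formula is unsatisfiable.

Unsatisfiable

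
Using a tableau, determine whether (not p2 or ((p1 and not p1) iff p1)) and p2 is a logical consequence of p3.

No

Initial set: {p3; not ((not p2 or ((p1 and not p1) iff p1)) and p2)}.
not ((not p2 or ((p1 and not p1) iff p1)) and p2): β-rule — branch into not (not p2 or ((p1 and not p1) iff p1))  //  not p2.
  branch 1 (add not (not p2 or ((p1 and not p1) iff p1))):
    not (not p2 or ((p1 and not p1) iff p1)): α-rule — add not not p2, not ((p1 and not p1) iff p1).
    not ((p1 and not p1) iff p1): β-rule — branch into (p1 and not p1), not p1  //  not (p1 and not p1), p1.
      branch 1.1 (add (p1 and not p1), not p1):
        (p1 and not p1): α-rule — add p1, not p1.
        × closes — contains both p1 and not p1.
      branch 1.2 (add not (p1 and not p1), p1):
        not (p1 and not p1): β-rule — branch into not p1  //  not not p1.
          branch 1.2.1 (add not p1):
            × closes — contains both p1 and not p1.
          branch 1.2.2 (add not not p1):
            ○ open, literals {p1=true, p2=true, p3=true}.
  branch 2 (add not p2):
    ○ open, literals {p2=false, p3=true}.
2 branches closed, 2 open.
An open branch gives a countermodel: p1=true, p2=true, p3=true (unmentioned atoms arbitrary); the premises hold there but the conclusion fails.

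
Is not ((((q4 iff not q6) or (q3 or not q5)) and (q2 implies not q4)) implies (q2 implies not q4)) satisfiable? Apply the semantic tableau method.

Unsatisfiable

Initial set: {not ((((q4 iff not q6) or (q3 or not q5)) and (q2 implies not q4)) implies (q2 implies not q4))}.
not ((((q4 iff not q6) or (q3 or not q5)) and (q2 implies not q4)) implies (q2 implies not q4)): α-rule — add (((q4 iff not q6) or (q3 or not q5)) and (q2 implies not q4)), not (q2 implies not q4).
(((q4 iff not q6) or (q3 or not q5)) and (q2 implies not q4)): α-rule — add ((q4 iff not q6) or (q3 or not q5)), (q2 implies not q4).
not (q2 implies not q4): α-rule — add q2, not not q4.
((q4 iff not q6) or (q3 or not q5)): β-rule — branch into (q4 iff not q6)  //  (q3 or not q5).
  branch 1 (add (q4 iff not q6)):
    (q2 implies not q4): β-rule — branch into not q2  //  not q4.
      branch 1.1 (add not q2):
        × closes — contains both q2 and not q2.
      branch 1.2 (add not q4):
        × closes — contains both q4 and not q4.
  branch 2 (add (q3 or not q5)):
    (q2 implies not q4): β-rule — branch into not q2  //  not q4.
      branch 2.1 (add not q2):
        × closes — contains both q2 and not q2.
      branch 2.2 (add not q4):
        × closes — contains both q4 and not q4.
All 4 branches close.
Every branch closed; the formula is unsatisfiable.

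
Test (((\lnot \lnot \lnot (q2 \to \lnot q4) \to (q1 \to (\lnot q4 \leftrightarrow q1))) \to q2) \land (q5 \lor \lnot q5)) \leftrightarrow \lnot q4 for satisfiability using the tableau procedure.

Initial set: {((((\lnot \lnot \lnot (q2 \to \lnot q4) \to (q1 \to (\lnot q4 \leftrightarrow q1))) \to q2) \land (q5 \lor \lnot q5)) \leftrightarrow \lnot q4)}.
((((\lnot \lnot \lnot (q2 \to \lnot q4) \to (q1 \to (\lnot q4 \leftrightarrow q1))) \to q2) \land (q5 \lor \lnot q5)) \leftrightarrow \lnot q4): β-rule — branch into (((\lnot \lnot \lnot (q2 \to \lnot q4) \to (q1 \to (\lnot q4 \leftrightarrow q1))) \to q2) \land (q5 \lor \lnot q5)), \lnot q4  //  \lnot (((\lnot \lnot \lnot (q2 \to \lnot q4) \to (q1 \to (\lnot q4 \leftrightarrow q1))) \to q2) \land (q5 \lor \lnot q5)), \lnot \lnot q4.
  branch 1 (add (((\lnot \lnot \lnot (q2 \to \lnot q4) \to (q1 \to (\lnot q4 \leftrightarrow q1))) \to q2) \land (q5 \lor \lnot q5)), \lnot q4):
    (((\lnot \lnot \lnot (q2 \to \lnot q4) \to (q1 \to (\lnot q4 \leftrightarrow q1))) \to q2) \land (q5 \lor \lnot q5)): α-rule — add ((\lnot \lnot \lnot (q2 \to \lnot q4) \to (q1 \to (\lnot q4 \leftrightarrow q1))) \to q2), (q5 \lor \lnot q5).
    ((\lnot \lnot \lnot (q2 \to \lnot q4) \to (q1 \to (\lnot q4 \leftrightarrow q1))) \to q2): β-rule — branch into \lnot (\lnot \lnot \lnot (q2 \to \lnot q4) \to (q1 \to (\lnot q4 \leftrightarrow q1)))  //  q2.
      branch 1.1 (add \lnot (\lnot \lnot \lnot (q2 \to \lnot q4) \to (q1 \to (\lnot q4 \leftrightarrow q1)))):
        \lnot (\lnot \lnot \lnot (q2 \to \lnot q4) \to (q1 \to (\lnot q4 \leftrightarrow q1))): α-rule — add \lnot \lnot \lnot (q2 \to \lnot q4), \lnot (q1 \to (\lnot q4 \leftrightarrow q1)).
        \lnot \lnot \lnot (q2 \to \lnot q4): drop double negation, giving \lnot (q2 \to \lnot q4).
        \lnot (q1 \to (\lnot q4 \leftrightarrow q1)): α-rule — add q1, \lnot (\lnot q4 \leftrightarrow q1).
        \lnot (q2 \to \lnot q4): α-rule — add q2, \lnot \lnot q4.
        × closes — contains both q4 and \lnot q4.
      branch 1.2 (add q2):
        (q5 \lor \lnot q5): β-rule — branch into q5  //  \lnot q5.
          branch 1.2.1 (add q5):
            ○ open, literals {q2=1, q4=0, q5=1}.
          branch 1.2.2 (add \lnot q5):
            ○ open, literals {q2=1, q4=0, q5=0}.
  branch 2 (add \lnot (((\lnot \lnot \lnot (q2 \to \lnot q4) \to (q1 \to (\lnot q4 \leftrightarrow q1))) \to q2) \land (q5 \lor \lnot q5)), \lnot \lnot q4):
    \lnot (((\lnot \lnot \lnot (q2 \to \lnot q4) \to (q1 \to (\lnot q4 \leftrightarrow q1))) \to q2) \land (q5 \lor \lnot q5)): β-rule — branch into \lnot ((\lnot \lnot \lnot (q2 \to \lnot q4) \to (q1 \to (\lnot q4 \leftrightarrow q1))) \to q2)  //  \lnot (q5 \lor \lnot q5).
      branch 2.1 (add \lnot ((\lnot \lnot \lnot (q2 \to \lnot q4) \to (q1 \to (\lnot q4 \leftrightarrow q1))) \to q2)):
        \lnot ((\lnot \lnot \lnot (q2 \to \lnot q4) \to (q1 \to (\lnot q4 \leftrightarrow q1))) \to q2): α-rule — add (\lnot \lnot \lnot (q2 \to \lnot q4) \to (q1 \to (\lnot q4 \leftrightarrow q1))), \lnot q2.
        (\lnot \lnot \lnot (q2 \to \lnot q4) \to (q1 \to (\lnot q4 \leftrightarrow q1))): β-rule — branch into \lnot \lnot \lnot \lnot (q2 \to \lnot q4)  //  (q1 \to (\lnot q4 \leftrightarrow q1)).
          branch 2.1.1 (add \lnot \lnot \lnot \lnot (q2 \to \lnot q4)):
            \lnot \lnot \lnot \lnot (q2 \to \lnot q4): drop double negation, giving \lnot \lnot (q2 \to \lnot q4).
            \lnot \lnot (q2 \to \lnot q4): β-rule — branch into \lnot q2  //  \lnot q4.
              branch 2.1.1.1 (add \lnot q2):
                ○ open, literals {q2=0, q4=1}.
              branch 2.1.1.2 (add \lnot q4):
                × closes — contains both q4 and \lnot q4.
          branch 2.1.2 (add (q1 \to (\lnot q4 \leftrightarrow q1))):
            (q1 \to (\lnot q4 \leftrightarrow q1)): β-rule — branch into \lnot q1  //  (\lnot q4 \leftrightarrow q1).
              branch 2.1.2.1 (add \lnot q1):
                ○ open, literals {q1=0, q2=0, q4=1}.
              branch 2.1.2.2 (add (\lnot q4 \leftrightarrow q1)):
                (\lnot q4 \leftrightarrow q1): β-rule — branch into \lnot q4, q1  //  \lnot \lnot q4, \lnot q1.
                  branch 2.1.2.2.1 (add \lnot q4, q1):
                    × closes — contains both q4 and \lnot q4.
                  branch 2.1.2.2.2 (add \lnot \lnot q4, \lnot q1):
                    ○ open, literals {q1=0, q2=0, q4=1}.
      branch 2.2 (add \lnot (q5 \lor \lnot q5)):
        \lnot (q5 \lor \lnot q5): α-rule — add \lnot q5, \lnot \lnot q5.
        × closes — contains both q5 and \lnot q5.
4 branches closed, 5 open.
An open branch gives a satisfying assignment: q2=1, q4=0, q5=1.

Satisfiable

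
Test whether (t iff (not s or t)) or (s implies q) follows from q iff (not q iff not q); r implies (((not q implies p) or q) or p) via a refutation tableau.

Initial set: {T (q iff (not q iff not q)); T (r implies (((not q implies p) or q) or p)); F ((t iff (not s or t)) or (s implies q))}.
F ((t iff (not s or t)) or (s implies q)): α-rule — add F (t iff (not s or t)), F (s implies q).
F (s implies q): α-rule — add T s, F q.
T (q iff (not q iff not q)): β-rule — branch into T q, T (not q iff not q)  //  F q, F (not q iff not q).
  branch 1 (add T q, T (not q iff not q)):
    × closes — contains both q and not q.
  branch 2 (add F q, F (not q iff not q)):
    T (r implies (((not q implies p) or q) or p)): β-rule — branch into F r  //  T (((not q implies p) or q) or p).
      branch 2.1 (add F r):
        F (t iff (not s or t)): β-rule — branch into T t, F (not s or t)  //  F t, T (not s or t).
          branch 2.1.1 (add T t, F (not s or t)):
            F (not s or t): α-rule — add F not s, F t.
            × closes — contains both t and not t.
          branch 2.1.2 (add F t, T (not s or t)):
            F (not q iff not q): β-rule — branch into T not q, F not q  //  F not q, T not q.
              branch 2.1.2.1 (add T not q, F not q):
                × closes — contains both q and not q.
              branch 2.1.2.2 (add F not q, T not q):
                × closes — contains both q and not q.
      branch 2.2 (add T (((not q implies p) or q) or p)):
        F (t iff (not s or t)): β-rule — branch into T t, F (not s or t)  //  F t, T (not s or t).
          branch 2.2.1 (add T t, F (not s or t)):
            F (not s or t): α-rule — add F not s, F t.
            × closes — contains both t and not t.
          branch 2.2.2 (add F t, T (not s or t)):
            F (not q iff not q): β-rule — branch into T not q, F not q  //  F not q, T not q.
              branch 2.2.2.1 (add T not q, F not q):
                × closes — contains both q and not q.
              branch 2.2.2.2 (add F not q, T not q):
                × closes — contains both q and not q.
All 7 branches close.
Every branch closed, so the premises entail the conclusion.

Yes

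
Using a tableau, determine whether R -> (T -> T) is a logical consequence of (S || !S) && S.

Yes

Initial set: {T ((S || !S) && S); F (R -> (T -> T))}.
T ((S || !S) && S): α-rule — add T (S || !S), T S.
F (R -> (T -> T)): α-rule — add T R, F (T -> T).
F (T -> T): α-rule — add T T, F T.
× closes — contains both T and !T.
All 1 branch closes.
Every branch closed, so the premises entail the conclusion.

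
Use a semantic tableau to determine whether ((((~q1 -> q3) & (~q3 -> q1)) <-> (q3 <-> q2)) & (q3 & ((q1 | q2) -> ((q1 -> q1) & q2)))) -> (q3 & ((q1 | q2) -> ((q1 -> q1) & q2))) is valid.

Valid

Assume the negation and expand:
Initial set: {~(((((~q1 -> q3) & (~q3 -> q1)) <-> (q3 <-> q2)) & (q3 & ((q1 | q2) -> ((q1 -> q1) & q2)))) -> (q3 & ((q1 | q2) -> ((q1 -> q1) & q2))))}.
~(((((~q1 -> q3) & (~q3 -> q1)) <-> (q3 <-> q2)) & (q3 & ((q1 | q2) -> ((q1 -> q1) & q2)))) -> (q3 & ((q1 | q2) -> ((q1 -> q1) & q2)))): α-rule — add ((((~q1 -> q3) & (~q3 -> q1)) <-> (q3 <-> q2)) & (q3 & ((q1 | q2) -> ((q1 -> q1) & q2)))), ~(q3 & ((q1 | q2) -> ((q1 -> q1) & q2))).
((((~q1 -> q3) & (~q3 -> q1)) <-> (q3 <-> q2)) & (q3 & ((q1 | q2) -> ((q1 -> q1) & q2)))): α-rule — add (((~q1 -> q3) & (~q3 -> q1)) <-> (q3 <-> q2)), (q3 & ((q1 | q2) -> ((q1 -> q1) & q2))).
(q3 & ((q1 | q2) -> ((q1 -> q1) & q2))): α-rule — add q3, ((q1 | q2) -> ((q1 -> q1) & q2)).
~(q3 & ((q1 | q2) -> ((q1 -> q1) & q2))): β-rule — branch into ~q3  //  ~((q1 | q2) -> ((q1 -> q1) & q2)).
  branch 1 (add ~q3):
    × closes — contains both q3 and ~q3.
  branch 2 (add ~((q1 | q2) -> ((q1 -> q1) & q2))):
    ~((q1 | q2) -> ((q1 -> q1) & q2)): α-rule — add (q1 | q2), ~((q1 -> q1) & q2).
    (((~q1 -> q3) & (~q3 -> q1)) <-> (q3 <-> q2)): β-rule — branch into ((~q1 -> q3) & (~q3 -> q1)), (q3 <-> q2)  //  ~((~q1 -> q3) & (~q3 -> q1)), ~(q3 <-> q2).
      branch 2.1 (add ((~q1 -> q3) & (~q3 -> q1)), (q3 <-> q2)):
        ((~q1 -> q3) & (~q3 -> q1)): α-rule — add (~q1 -> q3), (~q3 -> q1).
        ((q1 | q2) -> ((q1 -> q1) & q2)): β-rule — branch into ~(q1 | q2)  //  ((q1 -> q1) & q2).
          branch 2.1.1 (add ~(q1 | q2)):
            ~(q1 | q2): α-rule — add ~q1, ~q2.
            (q1 | q2): β-rule — branch into q1  //  q2.
              branch 2.1.1.1 (add q1):
                × closes — contains both q1 and ~q1.
              branch 2.1.1.2 (add q2):
                × closes — contains both q2 and ~q2.
          branch 2.1.2 (add ((q1 -> q1) & q2)):
            ((q1 -> q1) & q2): α-rule — add (q1 -> q1), q2.
            (q1 | q2): β-rule — branch into q1  //  q2.
              branch 2.1.2.1 (add q1):
                ~((q1 -> q1) & q2): β-rule — branch into ~(q1 -> q1)  //  ~q2.
                  branch 2.1.2.1.1 (add ~(q1 -> q1)):
                    ~(q1 -> q1): α-rule — add q1, ~q1.
                    × closes — contains both q1 and ~q1.
                  branch 2.1.2.1.2 (add ~q2):
                    × closes — contains both q2 and ~q2.
              branch 2.1.2.2 (add q2):
                ~((q1 -> q1) & q2): β-rule — branch into ~(q1 -> q1)  //  ~q2.
                  branch 2.1.2.2.1 (add ~(q1 -> q1)):
                    ~(q1 -> q1): α-rule — add q1, ~q1.
                    × closes — contains both q1 and ~q1.
                  branch 2.1.2.2.2 (add ~q2):
                    × closes — contains both q2 and ~q2.
      branch 2.2 (add ~((~q1 -> q3) & (~q3 -> q1)), ~(q3 <-> q2)):
        ((q1 | q2) -> ((q1 -> q1) & q2)): β-rule — branch into ~(q1 | q2)  //  ((q1 -> q1) & q2).
          branch 2.2.1 (add ~(q1 | q2)):
            ~(q1 | q2): α-rule — add ~q1, ~q2.
            (q1 | q2): β-rule — branch into q1  //  q2.
              branch 2.2.1.1 (add q1):
                × closes — contains both q1 and ~q1.
              branch 2.2.1.2 (add q2):
                × closes — contains both q2 and ~q2.
          branch 2.2.2 (add ((q1 -> q1) & q2)):
            ((q1 -> q1) & q2): α-rule — add (q1 -> q1), q2.
            (q1 | q2): β-rule — branch into q1  //  q2.
              branch 2.2.2.1 (add q1):
                ~((q1 -> q1) & q2): β-rule — branch into ~(q1 -> q1)  //  ~q2.
                  branch 2.2.2.1.1 (add ~(q1 -> q1)):
                    ~(q1 -> q1): α-rule — add q1, ~q1.
                    × closes — contains both q1 and ~q1.
                  branch 2.2.2.1.2 (add ~q2):
                    × closes — contains both q2 and ~q2.
              branch 2.2.2.2 (add q2):
                ~((q1 -> q1) & q2): β-rule — branch into ~(q1 -> q1)  //  ~q2.
                  branch 2.2.2.2.1 (add ~(q1 -> q1)):
                    ~(q1 -> q1): α-rule — add q1, ~q1.
                    × closes — contains both q1 and ~q1.
                  branch 2.2.2.2.2 (add ~q2):
                    × closes — contains both q2 and ~q2.
All 13 branches close.
Every branch closed, so the negation is unsatisfiable and the formula is valid.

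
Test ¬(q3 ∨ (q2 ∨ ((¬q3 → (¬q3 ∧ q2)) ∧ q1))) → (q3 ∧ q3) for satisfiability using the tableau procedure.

Initial set: {(¬(q3 ∨ (q2 ∨ ((¬q3 → (¬q3 ∧ q2)) ∧ q1))) → (q3 ∧ q3))}.
(¬(q3 ∨ (q2 ∨ ((¬q3 → (¬q3 ∧ q2)) ∧ q1))) → (q3 ∧ q3)): β-rule — branch into ¬¬(q3 ∨ (q2 ∨ ((¬q3 → (¬q3 ∧ q2)) ∧ q1)))  //  (q3 ∧ q3).
  branch 1 (add ¬¬(q3 ∨ (q2 ∨ ((¬q3 → (¬q3 ∧ q2)) ∧ q1)))):
    ¬¬(q3 ∨ (q2 ∨ ((¬q3 → (¬q3 ∧ q2)) ∧ q1))): β-rule — branch into q3  //  (q2 ∨ ((¬q3 → (¬q3 ∧ q2)) ∧ q1)).
      branch 1.1 (add q3):
        ○ open, literals {q3=1}.
      branch 1.2 (add (q2 ∨ ((¬q3 → (¬q3 ∧ q2)) ∧ q1))):
        (q2 ∨ ((¬q3 → (¬q3 ∧ q2)) ∧ q1)): β-rule — branch into q2  //  ((¬q3 → (¬q3 ∧ q2)) ∧ q1).
          branch 1.2.1 (add q2):
            ○ open, literals {q2=1}.
          branch 1.2.2 (add ((¬q3 → (¬q3 ∧ q2)) ∧ q1)):
            ((¬q3 → (¬q3 ∧ q2)) ∧ q1): α-rule — add (¬q3 → (¬q3 ∧ q2)), q1.
            (¬q3 → (¬q3 ∧ q2)): β-rule — branch into ¬¬q3  //  (¬q3 ∧ q2).
              branch 1.2.2.1 (add ¬¬q3):
                ○ open, literals {q1=1, q3=1}.
              branch 1.2.2.2 (add (¬q3 ∧ q2)):
                (¬q3 ∧ q2): α-rule — add ¬q3, q2.
                ○ open, literals {q1=1, q2=1, q3=0}.
  branch 2 (add (q3 ∧ q3)):
    (q3 ∧ q3): α-rule — add q3, q3.
    ○ open, literals {q3=1}.
0 branches closed, 5 open.
An open branch gives a satisfying assignment: q3=1.

Satisfiable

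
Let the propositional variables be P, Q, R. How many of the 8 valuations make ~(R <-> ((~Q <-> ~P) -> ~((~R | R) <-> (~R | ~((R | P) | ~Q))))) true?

Initial set: {~(R <-> ((~Q <-> ~P) -> ~((~R | R) <-> (~R | ~((R | P) | ~Q)))))}.
~(R <-> ((~Q <-> ~P) -> ~((~R | R) <-> (~R | ~((R | P) | ~Q))))): β-rule — branch into R, ~((~Q <-> ~P) -> ~((~R | R) <-> (~R | ~((R | P) | ~Q))))  //  ~R, ((~Q <-> ~P) -> ~((~R | R) <-> (~R | ~((R | P) | ~Q)))).
  branch 1 (add R, ~((~Q <-> ~P) -> ~((~R | R) <-> (~R | ~((R | P) | ~Q))))):
    ~((~Q <-> ~P) -> ~((~R | R) <-> (~R | ~((R | P) | ~Q)))): α-rule — add (~Q <-> ~P), ~~((~R | R) <-> (~R | ~((R | P) | ~Q))).
    (~Q <-> ~P): β-rule — branch into ~Q, ~P  //  ~~Q, ~~P.
      branch 1.1 (add ~Q, ~P):
        ~~((~R | R) <-> (~R | ~((R | P) | ~Q))): β-rule — branch into (~R | R), (~R | ~((R | P) | ~Q))  //  ~(~R | R), ~(~R | ~((R | P) | ~Q)).
          branch 1.1.1 (add (~R | R), (~R | ~((R | P) | ~Q))):
            (~R | R): β-rule — branch into ~R  //  R.
              branch 1.1.1.1 (add ~R):
                × closes — contains both R and ~R.
              branch 1.1.1.2 (add R):
                (~R | ~((R | P) | ~Q)): β-rule — branch into ~R  //  ~((R | P) | ~Q).
                  branch 1.1.1.2.1 (add ~R):
                    × closes — contains both R and ~R.
                  branch 1.1.1.2.2 (add ~((R | P) | ~Q)):
                    ~((R | P) | ~Q): α-rule — add ~(R | P), ~~Q.
                    × closes — contains both Q and ~Q.
          branch 1.1.2 (add ~(~R | R), ~(~R | ~((R | P) | ~Q))):
            ~(~R | R): α-rule — add ~~R, ~R.
            × closes — contains both R and ~R.
      branch 1.2 (add ~~Q, ~~P):
        ~~((~R | R) <-> (~R | ~((R | P) | ~Q))): β-rule — branch into (~R | R), (~R | ~((R | P) | ~Q))  //  ~(~R | R), ~(~R | ~((R | P) | ~Q)).
          branch 1.2.1 (add (~R | R), (~R | ~((R | P) | ~Q))):
            (~R | R): β-rule — branch into ~R  //  R.
              branch 1.2.1.1 (add ~R):
                × closes — contains both R and ~R.
              branch 1.2.1.2 (add R):
                (~R | ~((R | P) | ~Q)): β-rule — branch into ~R  //  ~((R | P) | ~Q).
                  branch 1.2.1.2.1 (add ~R):
                    × closes — contains both R and ~R.
                  branch 1.2.1.2.2 (add ~((R | P) | ~Q)):
                    ~((R | P) | ~Q): α-rule — add ~(R | P), ~~Q.
                    ~(R | P): α-rule — add ~R, ~P.
                    × closes — contains both R and ~R.
          branch 1.2.2 (add ~(~R | R), ~(~R | ~((R | P) | ~Q))):
            ~(~R | R): α-rule — add ~~R, ~R.
            × closes — contains both R and ~R.
  branch 2 (add ~R, ((~Q <-> ~P) -> ~((~R | R) <-> (~R | ~((R | P) | ~Q))))):
    ((~Q <-> ~P) -> ~((~R | R) <-> (~R | ~((R | P) | ~Q)))): β-rule — branch into ~(~Q <-> ~P)  //  ~((~R | R) <-> (~R | ~((R | P) | ~Q))).
      branch 2.1 (add ~(~Q <-> ~P)):
        ~(~Q <-> ~P): β-rule — branch into ~Q, ~~P  //  ~~Q, ~P.
          branch 2.1.1 (add ~Q, ~~P):
            ○ open, literals {P=T, Q=F, R=F}.
          branch 2.1.2 (add ~~Q, ~P):
            ○ open, literals {P=F, Q=T, R=F}.
      branch 2.2 (add ~((~R | R) <-> (~R | ~((R | P) | ~Q)))):
        ~((~R | R) <-> (~R | ~((R | P) | ~Q))): β-rule — branch into (~R | R), ~(~R | ~((R | P) | ~Q))  //  ~(~R | R), (~R | ~((R | P) | ~Q)).
          branch 2.2.1 (add (~R | R), ~(~R | ~((R | P) | ~Q))):
            ~(~R | ~((R | P) | ~Q)): α-rule — add ~~R, ~~((R | P) | ~Q).
            × closes — contains both R and ~R.
          branch 2.2.2 (add ~(~R | R), (~R | ~((R | P) | ~Q))):
            ~(~R | R): α-rule — add ~~R, ~R.
            × closes — contains both R and ~R.
10 branches closed, 2 open.
Each open branch fixes some atoms; the unmentioned ones are free. Counting distinct full assignments: branch {P=T, Q=F, R=F} (none free) contributes 1 new; branch {P=F, Q=T, R=F} (none free) contributes 1 new. Total: 2.

2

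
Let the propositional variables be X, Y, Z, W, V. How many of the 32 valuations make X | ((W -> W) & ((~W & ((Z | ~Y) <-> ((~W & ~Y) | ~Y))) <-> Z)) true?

Initial set: {T (X | ((W -> W) & ((~W & ((Z | ~Y) <-> ((~W & ~Y) | ~Y))) <-> Z)))}.
T (X | ((W -> W) & ((~W & ((Z | ~Y) <-> ((~W & ~Y) | ~Y))) <-> Z))): β-rule — branch into T X  //  T ((W -> W) & ((~W & ((Z | ~Y) <-> ((~W & ~Y) | ~Y))) <-> Z)).
  branch 1 (add T X):
    ○ open, literals {X=T}.
  branch 2 (add T ((W -> W) & ((~W & ((Z | ~Y) <-> ((~W & ~Y) | ~Y))) <-> Z))):
    T ((W -> W) & ((~W & ((Z | ~Y) <-> ((~W & ~Y) | ~Y))) <-> Z)): α-rule — add T (W -> W), T ((~W & ((Z | ~Y) <-> ((~W & ~Y) | ~Y))) <-> Z).
    T (W -> W): β-rule — branch into F W  //  T W.
      branch 2.1 (add F W):
        T ((~W & ((Z | ~Y) <-> ((~W & ~Y) | ~Y))) <-> Z): β-rule — branch into T (~W & ((Z | ~Y) <-> ((~W & ~Y) | ~Y))), T Z  //  F (~W & ((Z | ~Y) <-> ((~W & ~Y) | ~Y))), F Z.
          branch 2.1.1 (add T (~W & ((Z | ~Y) <-> ((~W & ~Y) | ~Y))), T Z):
            T (~W & ((Z | ~Y) <-> ((~W & ~Y) | ~Y))): α-rule — add T ~W, T ((Z | ~Y) <-> ((~W & ~Y) | ~Y)).
            T ((Z | ~Y) <-> ((~W & ~Y) | ~Y)): β-rule — branch into T (Z | ~Y), T ((~W & ~Y) | ~Y)  //  F (Z | ~Y), F ((~W & ~Y) | ~Y).
              branch 2.1.1.1 (add T (Z | ~Y), T ((~W & ~Y) | ~Y)):
                T (Z | ~Y): β-rule — branch into T Z  //  T ~Y.
                  branch 2.1.1.1.1 (add T Z):
                    T ((~W & ~Y) | ~Y): β-rule — branch into T (~W & ~Y)  //  T ~Y.
                      branch 2.1.1.1.1.1 (add T (~W & ~Y)):
                        T (~W & ~Y): α-rule — add T ~W, T ~Y.
                        ○ open, literals {W=F, Y=F, Z=T}.
                      branch 2.1.1.1.1.2 (add T ~Y):
                        ○ open, literals {W=F, Y=F, Z=T}.
                  branch 2.1.1.1.2 (add T ~Y):
                    T ((~W & ~Y) | ~Y): β-rule — branch into T (~W & ~Y)  //  T ~Y.
                      branch 2.1.1.1.2.1 (add T (~W & ~Y)):
                        T (~W & ~Y): α-rule — add T ~W, T ~Y.
                        ○ open, literals {W=F, Y=F, Z=T}.
                      branch 2.1.1.1.2.2 (add T ~Y):
                        ○ open, literals {W=F, Y=F, Z=T}.
              branch 2.1.1.2 (add F (Z | ~Y), F ((~W & ~Y) | ~Y)):
                F (Z | ~Y): α-rule — add F Z, F ~Y.
                × closes — contains both Z and ~Z.
          branch 2.1.2 (add F (~W & ((Z | ~Y) <-> ((~W & ~Y) | ~Y))), F Z):
            F (~W & ((Z | ~Y) <-> ((~W & ~Y) | ~Y))): β-rule — branch into F ~W  //  F ((Z | ~Y) <-> ((~W & ~Y) | ~Y)).
              branch 2.1.2.1 (add F ~W):
                × closes — contains both W and ~W.
              branch 2.1.2.2 (add F ((Z | ~Y) <-> ((~W & ~Y) | ~Y))):
                F ((Z | ~Y) <-> ((~W & ~Y) | ~Y)): β-rule — branch into T (Z | ~Y), F ((~W & ~Y) | ~Y)  //  F (Z | ~Y), T ((~W & ~Y) | ~Y).
                  branch 2.1.2.2.1 (add T (Z | ~Y), F ((~W & ~Y) | ~Y)):
                    F ((~W & ~Y) | ~Y): α-rule — add F (~W & ~Y), F ~Y.
                    T (Z | ~Y): β-rule — branch into T Z  //  T ~Y.
                      branch 2.1.2.2.1.1 (add T Z):
                        × closes — contains both Z and ~Z.
                      branch 2.1.2.2.1.2 (add T ~Y):
                        × closes — contains both Y and ~Y.
                  branch 2.1.2.2.2 (add F (Z | ~Y), T ((~W & ~Y) | ~Y)):
                    F (Z | ~Y): α-rule — add F Z, F ~Y.
                    T ((~W & ~Y) | ~Y): β-rule — branch into T (~W & ~Y)  //  T ~Y.
                      branch 2.1.2.2.2.1 (add T (~W & ~Y)):
                        T (~W & ~Y): α-rule — add T ~W, T ~Y.
                        × closes — contains both Y and ~Y.
                      branch 2.1.2.2.2.2 (add T ~Y):
                        × closes — contains both Y and ~Y.
      branch 2.2 (add T W):
        T ((~W & ((Z | ~Y) <-> ((~W & ~Y) | ~Y))) <-> Z): β-rule — branch into T (~W & ((Z | ~Y) <-> ((~W & ~Y) | ~Y))), T Z  //  F (~W & ((Z | ~Y) <-> ((~W & ~Y) | ~Y))), F Z.
          branch 2.2.1 (add T (~W & ((Z | ~Y) <-> ((~W & ~Y) | ~Y))), T Z):
            T (~W & ((Z | ~Y) <-> ((~W & ~Y) | ~Y))): α-rule — add T ~W, T ((Z | ~Y) <-> ((~W & ~Y) | ~Y)).
            × closes — contains both W and ~W.
          branch 2.2.2 (add F (~W & ((Z | ~Y) <-> ((~W & ~Y) | ~Y))), F Z):
            F (~W & ((Z | ~Y) <-> ((~W & ~Y) | ~Y))): β-rule — branch into F ~W  //  F ((Z | ~Y) <-> ((~W & ~Y) | ~Y)).
              branch 2.2.2.1 (add F ~W):
                ○ open, literals {W=T, Z=F}.
              branch 2.2.2.2 (add F ((Z | ~Y) <-> ((~W & ~Y) | ~Y))):
                F ((Z | ~Y) <-> ((~W & ~Y) | ~Y)): β-rule — branch into T (Z | ~Y), F ((~W & ~Y) | ~Y)  //  F (Z | ~Y), T ((~W & ~Y) | ~Y).
                  branch 2.2.2.2.1 (add T (Z | ~Y), F ((~W & ~Y) | ~Y)):
                    F ((~W & ~Y) | ~Y): α-rule — add F (~W & ~Y), F ~Y.
                    T (Z | ~Y): β-rule — branch into T Z  //  T ~Y.
                      branch 2.2.2.2.1.1 (add T Z):
                        × closes — contains both Z and ~Z.
                      branch 2.2.2.2.1.2 (add T ~Y):
                        × closes — contains both Y and ~Y.
                  branch 2.2.2.2.2 (add F (Z | ~Y), T ((~W & ~Y) | ~Y)):
                    F (Z | ~Y): α-rule — add F Z, F ~Y.
                    T ((~W & ~Y) | ~Y): β-rule — branch into T (~W & ~Y)  //  T ~Y.
                      branch 2.2.2.2.2.1 (add T (~W & ~Y)):
                        T (~W & ~Y): α-rule — add T ~W, T ~Y.
                        × closes — contains both W and ~W.
                      branch 2.2.2.2.2.2 (add T ~Y):
                        × closes — contains both Y and ~Y.
11 branches closed, 6 open.
Each open branch fixes some atoms; the unmentioned ones are free. Counting distinct full assignments: branch {X=T} (Y, Z, W, V) contributes 16 new; branch {W=F, Y=F, Z=T} (X, V) contributes 2 new; branch {W=F, Y=F, Z=T} (X, V) contributes 0 new; branch {W=F, Y=F, Z=T} (X, V) contributes 0 new; branch {W=F, Y=F, Z=T} (X, V) contributes 0 new; branch {W=T, Z=F} (X, Y, V) contributes 4 new. Total: 22.

22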